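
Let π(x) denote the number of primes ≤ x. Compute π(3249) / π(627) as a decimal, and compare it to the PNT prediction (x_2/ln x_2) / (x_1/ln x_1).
π(3249)/π(627) = 457/114 ≈ 4.0088;  PNT prediction ≈ 4.1276.

π(627) = 114 and π(3249) = 457, so π(3249)/π(627) ≈ 4.0088. The PNT-predicted ratio is (3249/ln(3249)) / (627/ln(627)) ≈ 4.1276. The two agree to within a few percent, as expected.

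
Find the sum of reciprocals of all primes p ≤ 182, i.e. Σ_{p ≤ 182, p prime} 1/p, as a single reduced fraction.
Σ 1/p = 10408867916382550633331528920459565913027063402071390584941986323453055203/5397346292805549782720214077673687806275517530364350655459511599582614290

π(182) = 42, so the primes ≤ 182 are [2, 3, 5, 7, 11, 13, 17, 19, 23, 29, 31, 37, 41, 43, 47, 53, 59, 61, 67, 71, 73, 79, 83, 89, 97, 101, 103, 107, 109, 113, 127, 131, 137, 139, 149, 151, 157, 163, 167, 173, 179, 181]. Summing 1/p over these primes: 10408867916382550633331528920459565913027063402071390584941986323453055203/5397346292805549782720214077673687806275517530364350655459511599582614290 ≈ 1.9285. Mertens estimate ln ln(182) + 0.2615 ≈ 1.9109.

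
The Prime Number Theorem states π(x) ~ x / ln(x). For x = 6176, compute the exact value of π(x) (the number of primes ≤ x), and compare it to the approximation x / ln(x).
π(6176) = 804;  x/ln(x) ≈ 707.57;  relative error ≈ 11.99%.

Directly count primes up to 6176: π(6176) = 804. The PNT approximation gives 6176/ln(6176) ≈ 6176/8.72843 ≈ 707.57. Relative error (π(x) − x/ln(x)) / π(x) ≈ 11.99%; the approximation is known to undercount slightly (Li(x) is a better estimate).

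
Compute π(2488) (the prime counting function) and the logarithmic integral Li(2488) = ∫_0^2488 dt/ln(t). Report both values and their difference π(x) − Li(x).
π(2488) = 367;  Li(2488) ≈ 378.07;  π(x) − Li(x) ≈ -11.07.

Direct count of primes ≤ 2488 gives π(2488) = 367. Numerical evaluation of the logarithmic integral gives Li(2488) ≈ 378.07. The difference π(x) − Li(x) ≈ -11.07 is typically negative for small/moderate x (Li(x) overestimates), though Littlewood's theorem shows this sign changes infinitely often.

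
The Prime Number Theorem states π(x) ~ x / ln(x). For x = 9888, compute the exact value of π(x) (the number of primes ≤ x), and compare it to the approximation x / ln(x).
π(9888) = 1220;  x/ln(x) ≈ 1074.89;  relative error ≈ 11.89%.

Directly count primes up to 9888: π(9888) = 1220. The PNT approximation gives 9888/ln(9888) ≈ 9888/9.19908 ≈ 1074.89. Relative error (π(x) − x/ln(x)) / π(x) ≈ 11.89%; the approximation is known to undercount slightly (Li(x) is a better estimate).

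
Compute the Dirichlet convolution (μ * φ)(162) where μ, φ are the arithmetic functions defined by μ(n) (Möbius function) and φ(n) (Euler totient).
(μ * φ)(162) = 0

Divisors of 162: [1, 2, 3, 6, 9, 18, 27, 54, 81, 162]. For each d | 162:
  d = 1: μ(1) · φ(162/1) = 1 · 54 = 54
  d = 2: μ(2) · φ(162/2) = -1 · 54 = -54
  d = 3: μ(3) · φ(162/3) = -1 · 18 = -18
  d = 6: μ(6) · φ(162/6) = 1 · 18 = 18
  d = 9: μ(9) · φ(162/9) = 0 · 6 = 0
  d = 18: μ(18) · φ(162/18) = 0 · 6 = 0
  d = 27: μ(27) · φ(162/27) = 0 · 2 = 0
  d = 54: μ(54) · φ(162/54) = 0 · 2 = 0
  d = 81: μ(81) · φ(162/81) = 0 · 1 = 0
  d = 162: μ(162) · φ(162/162) = 0 · 1 = 0
Summing: (μ * φ)(162) = 54 + -54 + -18 + 18 + 0 + 0 + 0 + 0 + 0 + 0 = 0.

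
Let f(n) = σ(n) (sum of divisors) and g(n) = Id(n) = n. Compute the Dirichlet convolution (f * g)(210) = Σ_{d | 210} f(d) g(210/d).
(σ * Id)(210) = 5775

Divisors of 210: [1, 2, 3, 5, 6, 7, 10, 14, 15, 21, 30, 35, 42, 70, 105, 210]. For each d | 210:
  d = 1: σ(1) · Id(210/1) = 1 · 210 = 210
  d = 2: σ(2) · Id(210/2) = 3 · 105 = 315
  d = 3: σ(3) · Id(210/3) = 4 · 70 = 280
  d = 5: σ(5) · Id(210/5) = 6 · 42 = 252
  d = 6: σ(6) · Id(210/6) = 12 · 35 = 420
  d = 7: σ(7) · Id(210/7) = 8 · 30 = 240
  d = 10: σ(10) · Id(210/10) = 18 · 21 = 378
  d = 14: σ(14) · Id(210/14) = 24 · 15 = 360
  d = 15: σ(15) · Id(210/15) = 24 · 14 = 336
  d = 21: σ(21) · Id(210/21) = 32 · 10 = 320
  d = 30: σ(30) · Id(210/30) = 72 · 7 = 504
  d = 35: σ(35) · Id(210/35) = 48 · 6 = 288
  d = 42: σ(42) · Id(210/42) = 96 · 5 = 480
  d = 70: σ(70) · Id(210/70) = 144 · 3 = 432
  d = 105: σ(105) · Id(210/105) = 192 · 2 = 384
  d = 210: σ(210) · Id(210/210) = 576 · 1 = 576
Summing: (σ * Id)(210) = 210 + 315 + 280 + 252 + 420 + 240 + 378 + 360 + 336 + 320 + 504 + 288 + 480 + 432 + 384 + 576 = 5775.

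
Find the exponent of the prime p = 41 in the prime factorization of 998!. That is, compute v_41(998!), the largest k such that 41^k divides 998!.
v_41(998!) = 24

Legendre's formula: v_p(n!) = Σ_{k ≥ 1} ⌊n / p^k⌋. For p = 41, n = 998, the terms are:
  ⌊998/41^1⌋ = ⌊998/41⌋ = 24
(the next term ⌊998/41^2⌋ = 0, terminating the sum). Summing: v_41(998!) = 24 = 24.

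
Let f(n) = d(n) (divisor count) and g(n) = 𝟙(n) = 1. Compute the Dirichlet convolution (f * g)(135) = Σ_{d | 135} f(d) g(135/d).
(d * 𝟙)(135) = 30

Divisors of 135: [1, 3, 5, 9, 15, 27, 45, 135]. For each d | 135:
  d = 1: d(1) · 𝟙(135/1) = 1 · 1 = 1
  d = 3: d(3) · 𝟙(135/3) = 2 · 1 = 2
  d = 5: d(5) · 𝟙(135/5) = 2 · 1 = 2
  d = 9: d(9) · 𝟙(135/9) = 3 · 1 = 3
  d = 15: d(15) · 𝟙(135/15) = 4 · 1 = 4
  d = 27: d(27) · 𝟙(135/27) = 4 · 1 = 4
  d = 45: d(45) · 𝟙(135/45) = 6 · 1 = 6
  d = 135: d(135) · 𝟙(135/135) = 8 · 1 = 8
Summing: (d * 𝟙)(135) = 1 + 2 + 2 + 3 + 4 + 4 + 6 + 8 = 30.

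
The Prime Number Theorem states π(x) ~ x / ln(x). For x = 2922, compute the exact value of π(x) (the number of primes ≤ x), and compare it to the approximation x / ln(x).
π(2922) = 422;  x/ln(x) ≈ 366.16;  relative error ≈ 13.23%.

Directly count primes up to 2922: π(2922) = 422. The PNT approximation gives 2922/ln(2922) ≈ 2922/7.98002 ≈ 366.16. Relative error (π(x) − x/ln(x)) / π(x) ≈ 13.23%; the approximation is known to undercount slightly (Li(x) is a better estimate).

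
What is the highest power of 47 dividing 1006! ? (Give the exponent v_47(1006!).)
v_47(1006!) = 21

Legendre's formula: v_p(n!) = Σ_{k ≥ 1} ⌊n / p^k⌋. For p = 47, n = 1006, the terms are:
  ⌊1006/47^1⌋ = ⌊1006/47⌋ = 21
(the next term ⌊1006/47^2⌋ = 0, terminating the sum). Summing: v_47(1006!) = 21 = 21.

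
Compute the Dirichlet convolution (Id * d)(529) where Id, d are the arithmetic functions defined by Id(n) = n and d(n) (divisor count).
(Id * d)(529) = 578

Divisors of 529: [1, 23, 529]. For each d | 529:
  d = 1: Id(1) · d(529/1) = 1 · 3 = 3
  d = 23: Id(23) · d(529/23) = 23 · 2 = 46
  d = 529: Id(529) · d(529/529) = 529 · 1 = 529
Summing: (Id * d)(529) = 3 + 46 + 529 = 578.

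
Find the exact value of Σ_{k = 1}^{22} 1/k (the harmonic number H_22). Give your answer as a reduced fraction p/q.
H_22 = 19093197/5173168

Direct summation: H_22 = 1 + 1/2 + ... + 1/22. The least common denominator is lcm(1, ..., 22) = 232792560; over this denominator the numerator is 232792560 + 116396280 + 77597520 + 58198140 + 46558512 + 38798760 + 33256080 + 29099070 + 25865840 + 23279256 + 21162960 + 19399380 + 17907120 + 16628040 + 15519504 + 14549535 + 13693680 + 12932920 + 12252240 + 11639628 + 11085360 + 10581480 = 859193865, so H_22 = 859193865/232792560; reducing by gcd(859193865, 232792560) = 45 gives 19093197/5173168 ≈ 3.69081. (The PNT-adjacent estimate ln(22) + γ ≈ 3.66826 matches within O(1/n).)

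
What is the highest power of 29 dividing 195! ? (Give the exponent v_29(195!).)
v_29(195!) = 6

Legendre's formula: v_p(n!) = Σ_{k ≥ 1} ⌊n / p^k⌋. For p = 29, n = 195, the terms are:
  ⌊195/29^1⌋ = ⌊195/29⌋ = 6
(the next term ⌊195/29^2⌋ = 0, terminating the sum). Summing: v_29(195!) = 6 = 6.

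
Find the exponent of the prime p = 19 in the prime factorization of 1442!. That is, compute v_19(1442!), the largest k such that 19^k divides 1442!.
v_19(1442!) = 78

Legendre's formula: v_p(n!) = Σ_{k ≥ 1} ⌊n / p^k⌋. For p = 19, n = 1442, the terms are:
  ⌊1442/19^1⌋ = ⌊1442/19⌋ = 75
  ⌊1442/19^2⌋ = ⌊1442/361⌋ = 3
(the next term ⌊1442/19^3⌋ = 0, terminating the sum). Summing: v_19(1442!) = 75 + 3 = 78.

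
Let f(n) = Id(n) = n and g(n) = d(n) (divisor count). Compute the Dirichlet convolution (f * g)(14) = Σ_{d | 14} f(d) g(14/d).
(Id * d)(14) = 36

Divisors of 14: [1, 2, 7, 14]. For each d | 14:
  d = 1: Id(1) · d(14/1) = 1 · 4 = 4
  d = 2: Id(2) · d(14/2) = 2 · 2 = 4
  d = 7: Id(7) · d(14/7) = 7 · 2 = 14
  d = 14: Id(14) · d(14/14) = 14 · 1 = 14
Summing: (Id * d)(14) = 4 + 4 + 14 + 14 = 36.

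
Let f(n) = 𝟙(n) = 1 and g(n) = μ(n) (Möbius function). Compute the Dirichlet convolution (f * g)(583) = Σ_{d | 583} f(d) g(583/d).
(𝟙 * μ)(583) = 0

Divisors of 583: [1, 11, 53, 583]. For each d | 583:
  d = 1: 𝟙(1) · μ(583/1) = 1 · 1 = 1
  d = 11: 𝟙(11) · μ(583/11) = 1 · -1 = -1
  d = 53: 𝟙(53) · μ(583/53) = 1 · -1 = -1
  d = 583: 𝟙(583) · μ(583/583) = 1 · 1 = 1
Summing: (𝟙 * μ)(583) = 1 + -1 + -1 + 1 = 0.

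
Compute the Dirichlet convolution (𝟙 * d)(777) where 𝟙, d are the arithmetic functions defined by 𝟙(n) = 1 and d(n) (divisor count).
(𝟙 * d)(777) = 27

Divisors of 777: [1, 3, 7, 21, 37, 111, 259, 777]. For each d | 777:
  d = 1: 𝟙(1) · d(777/1) = 1 · 8 = 8
  d = 3: 𝟙(3) · d(777/3) = 1 · 4 = 4
  d = 7: 𝟙(7) · d(777/7) = 1 · 4 = 4
  d = 21: 𝟙(21) · d(777/21) = 1 · 2 = 2
  d = 37: 𝟙(37) · d(777/37) = 1 · 4 = 4
  d = 111: 𝟙(111) · d(777/111) = 1 · 2 = 2
  d = 259: 𝟙(259) · d(777/259) = 1 · 2 = 2
  d = 777: 𝟙(777) · d(777/777) = 1 · 1 = 1
Summing: (𝟙 * d)(777) = 8 + 4 + 4 + 2 + 4 + 2 + 2 + 1 = 27.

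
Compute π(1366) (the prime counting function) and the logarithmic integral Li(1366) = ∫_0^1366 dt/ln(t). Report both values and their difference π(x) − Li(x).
π(1366) = 218;  Li(1366) ≈ 229.37;  π(x) − Li(x) ≈ -11.37.

Direct count of primes ≤ 1366 gives π(1366) = 218. Numerical evaluation of the logarithmic integral gives Li(1366) ≈ 229.37. The difference π(x) − Li(x) ≈ -11.37 is typically negative for small/moderate x (Li(x) overestimates), though Littlewood's theorem shows this sign changes infinitely often.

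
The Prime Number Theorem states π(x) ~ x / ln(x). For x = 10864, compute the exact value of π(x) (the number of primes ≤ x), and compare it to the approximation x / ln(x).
π(10864) = 1321;  x/ln(x) ≈ 1169.03;  relative error ≈ 11.50%.

Directly count primes up to 10864: π(10864) = 1321. The PNT approximation gives 10864/ln(10864) ≈ 10864/9.29321 ≈ 1169.03. Relative error (π(x) − x/ln(x)) / π(x) ≈ 11.50%; the approximation is known to undercount slightly (Li(x) is a better estimate).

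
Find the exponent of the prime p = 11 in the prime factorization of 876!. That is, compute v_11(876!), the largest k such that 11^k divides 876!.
v_11(876!) = 86

Legendre's formula: v_p(n!) = Σ_{k ≥ 1} ⌊n / p^k⌋. For p = 11, n = 876, the terms are:
  ⌊876/11^1⌋ = ⌊876/11⌋ = 79
  ⌊876/11^2⌋ = ⌊876/121⌋ = 7
(the next term ⌊876/11^3⌋ = 0, terminating the sum). Summing: v_11(876!) = 79 + 7 = 86.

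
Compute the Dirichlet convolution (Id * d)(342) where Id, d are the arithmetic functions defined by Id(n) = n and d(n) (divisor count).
(Id * d)(342) = 1512

Divisors of 342: [1, 2, 3, 6, 9, 18, 19, 38, 57, 114, 171, 342]. For each d | 342:
  d = 1: Id(1) · d(342/1) = 1 · 12 = 12
  d = 2: Id(2) · d(342/2) = 2 · 6 = 12
  d = 3: Id(3) · d(342/3) = 3 · 8 = 24
  d = 6: Id(6) · d(342/6) = 6 · 4 = 24
  d = 9: Id(9) · d(342/9) = 9 · 4 = 36
  d = 18: Id(18) · d(342/18) = 18 · 2 = 36
  d = 19: Id(19) · d(342/19) = 19 · 6 = 114
  d = 38: Id(38) · d(342/38) = 38 · 3 = 114
  d = 57: Id(57) · d(342/57) = 57 · 4 = 228
  d = 114: Id(114) · d(342/114) = 114 · 2 = 228
  d = 171: Id(171) · d(342/171) = 171 · 2 = 342
  d = 342: Id(342) · d(342/342) = 342 · 1 = 342
Summing: (Id * d)(342) = 12 + 12 + 24 + 24 + 36 + 36 + 114 + 114 + 228 + 228 + 342 + 342 = 1512.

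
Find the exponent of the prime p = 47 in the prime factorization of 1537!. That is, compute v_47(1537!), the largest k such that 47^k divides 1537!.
v_47(1537!) = 32

Legendre's formula: v_p(n!) = Σ_{k ≥ 1} ⌊n / p^k⌋. For p = 47, n = 1537, the terms are:
  ⌊1537/47^1⌋ = ⌊1537/47⌋ = 32
(the next term ⌊1537/47^2⌋ = 0, terminating the sum). Summing: v_47(1537!) = 32 = 32.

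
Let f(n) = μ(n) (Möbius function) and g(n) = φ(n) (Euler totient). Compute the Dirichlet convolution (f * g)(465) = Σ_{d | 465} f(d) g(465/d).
(μ * φ)(465) = 87

Divisors of 465: [1, 3, 5, 15, 31, 93, 155, 465]. For each d | 465:
  d = 1: μ(1) · φ(465/1) = 1 · 240 = 240
  d = 3: μ(3) · φ(465/3) = -1 · 120 = -120
  d = 5: μ(5) · φ(465/5) = -1 · 60 = -60
  d = 15: μ(15) · φ(465/15) = 1 · 30 = 30
  d = 31: μ(31) · φ(465/31) = -1 · 8 = -8
  d = 93: μ(93) · φ(465/93) = 1 · 4 = 4
  d = 155: μ(155) · φ(465/155) = 1 · 2 = 2
  d = 465: μ(465) · φ(465/465) = -1 · 1 = -1
Summing: (μ * φ)(465) = 240 + -120 + -60 + 30 + -8 + 4 + 2 + -1 = 87.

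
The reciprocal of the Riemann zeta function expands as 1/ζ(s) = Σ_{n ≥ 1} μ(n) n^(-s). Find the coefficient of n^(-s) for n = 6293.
μ(6293) = -1

Factor n = 6293 = 7 · 29 · 31. μ(n) = 0 if any exponent ≥ 2 (not squarefree); otherwise μ(n) = (−1)^{ω(n)} where ω(n) is the number of distinct prime factors. Applying: μ(6293) = -1.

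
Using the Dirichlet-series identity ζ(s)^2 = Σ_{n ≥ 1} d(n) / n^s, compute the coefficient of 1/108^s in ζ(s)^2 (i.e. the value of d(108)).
d(108) = 12

ζ(s)^2 = (Σ 1/m^s)(Σ 1/k^s). The coefficient of 1/n^s in the product is the number of ordered pairs (m, k) with mk = n, which equals d(n). For n = 108, divisors are [1, 2, 3, 4, 6, 9, 12, 18, 27, 36, 54, 108], so d(108) = 12.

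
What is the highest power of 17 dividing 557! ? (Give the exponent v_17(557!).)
v_17(557!) = 33

Legendre's formula: v_p(n!) = Σ_{k ≥ 1} ⌊n / p^k⌋. For p = 17, n = 557, the terms are:
  ⌊557/17^1⌋ = ⌊557/17⌋ = 32
  ⌊557/17^2⌋ = ⌊557/289⌋ = 1
(the next term ⌊557/17^3⌋ = 0, terminating the sum). Summing: v_17(557!) = 32 + 1 = 33.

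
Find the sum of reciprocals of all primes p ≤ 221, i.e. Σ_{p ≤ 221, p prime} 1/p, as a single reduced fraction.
Σ 1/p = 3215488142498485484492183158345029261034221047849345857469577412562094716564064084247/1645783550795210387735581011435590727981167322669649249414629852197255934130751870910

π(221) = 47, so the primes ≤ 221 are [2, 3, 5, 7, 11, 13, 17, 19, 23, 29, 31, 37, 41, 43, 47, 53, 59, 61, 67, 71, 73, 79, 83, 89, 97, 101, 103, 107, 109, 113, 127, 131, 137, 139, 149, 151, 157, 163, 167, 173, 179, 181, 191, 193, 197, 199, 211]. Summing 1/p over these primes: 3215488142498485484492183158345029261034221047849345857469577412562094716564064084247/1645783550795210387735581011435590727981167322669649249414629852197255934130751870910 ≈ 1.9538. Mertens estimate ln ln(221) + 0.2615 ≈ 1.9476.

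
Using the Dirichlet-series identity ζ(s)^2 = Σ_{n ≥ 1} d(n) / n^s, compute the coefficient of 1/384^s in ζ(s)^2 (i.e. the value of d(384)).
d(384) = 16

ζ(s)^2 = (Σ 1/m^s)(Σ 1/k^s). The coefficient of 1/n^s in the product is the number of ordered pairs (m, k) with mk = n, which equals d(n). For n = 384, divisors are [1, 2, 3, 4, 6, 8, 12, 16, 24, 32, 48, 64, 96, 128, 192, 384], so d(384) = 16.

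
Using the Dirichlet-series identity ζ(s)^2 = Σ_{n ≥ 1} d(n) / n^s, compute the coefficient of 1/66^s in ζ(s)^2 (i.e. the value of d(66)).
d(66) = 8

ζ(s)^2 = (Σ 1/m^s)(Σ 1/k^s). The coefficient of 1/n^s in the product is the number of ordered pairs (m, k) with mk = n, which equals d(n). For n = 66, divisors are [1, 2, 3, 6, 11, 22, 33, 66], so d(66) = 8.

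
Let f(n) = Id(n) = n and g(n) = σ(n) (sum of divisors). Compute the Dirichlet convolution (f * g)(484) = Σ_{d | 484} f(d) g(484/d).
(Id * σ)(484) = 6562

Divisors of 484: [1, 2, 4, 11, 22, 44, 121, 242, 484]. For each d | 484:
  d = 1: Id(1) · σ(484/1) = 1 · 931 = 931
  d = 2: Id(2) · σ(484/2) = 2 · 399 = 798
  d = 4: Id(4) · σ(484/4) = 4 · 133 = 532
  d = 11: Id(11) · σ(484/11) = 11 · 84 = 924
  d = 22: Id(22) · σ(484/22) = 22 · 36 = 792
  d = 44: Id(44) · σ(484/44) = 44 · 12 = 528
  d = 121: Id(121) · σ(484/121) = 121 · 7 = 847
  d = 242: Id(242) · σ(484/242) = 242 · 3 = 726
  d = 484: Id(484) · σ(484/484) = 484 · 1 = 484
Summing: (Id * σ)(484) = 931 + 798 + 532 + 924 + 792 + 528 + 847 + 726 + 484 = 6562.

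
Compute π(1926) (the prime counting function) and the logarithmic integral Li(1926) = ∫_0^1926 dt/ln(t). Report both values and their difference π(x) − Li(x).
π(1926) = 293;  Li(1926) ≈ 305.05;  π(x) − Li(x) ≈ -12.05.

Direct count of primes ≤ 1926 gives π(1926) = 293. Numerical evaluation of the logarithmic integral gives Li(1926) ≈ 305.05. The difference π(x) − Li(x) ≈ -12.05 is typically negative for small/moderate x (Li(x) overestimates), though Littlewood's theorem shows this sign changes infinitely often.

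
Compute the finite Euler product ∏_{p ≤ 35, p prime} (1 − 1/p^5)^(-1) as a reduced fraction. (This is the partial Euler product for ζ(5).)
∏ = 1910589921595024369341325427716514697147265/1842548811291065574051999987500114856101888

The primes p ≤ 35 are [2, 3, 5, 7, 11, 13, 17, 19, 23, 29, 31]. For each prime, (1 − 1/p^5)^(-1) = p^5 / (p^5 − 1). The product is (1 − 1/2^5)^(-1), (1 − 1/3^5)^(-1), (1 − 1/5^5)^(-1), (1 − 1/7^5)^(-1), (1 − 1/11^5)^(-1), (1 − 1/13^5)^(-1), (1 − 1/17^5)^(-1), (1 − 1/19^5)^(-1), (1 − 1/23^5)^(-1), (1 − 1/29^5)^(-1), (1 − 1/31^5)^(-1) = ∏ p^5 / (p^5 − 1) = 1910589921595024369341325427716514697147265/1842548811291065574051999987500114856101888.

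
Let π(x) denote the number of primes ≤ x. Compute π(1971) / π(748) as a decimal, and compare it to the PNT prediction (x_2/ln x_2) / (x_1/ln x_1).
π(1971)/π(748) = 297/132 ≈ 2.2500;  PNT prediction ≈ 2.2985.

π(748) = 132 and π(1971) = 297, so π(1971)/π(748) ≈ 2.2500. The PNT-predicted ratio is (1971/ln(1971)) / (748/ln(748)) ≈ 2.2985. The two agree to within a few percent, as expected.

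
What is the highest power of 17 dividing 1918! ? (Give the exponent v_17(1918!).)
v_17(1918!) = 118

Legendre's formula: v_p(n!) = Σ_{k ≥ 1} ⌊n / p^k⌋. For p = 17, n = 1918, the terms are:
  ⌊1918/17^1⌋ = ⌊1918/17⌋ = 112
  ⌊1918/17^2⌋ = ⌊1918/289⌋ = 6
(the next term ⌊1918/17^3⌋ = 0, terminating the sum). Summing: v_17(1918!) = 112 + 6 = 118.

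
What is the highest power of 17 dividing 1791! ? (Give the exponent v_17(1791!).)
v_17(1791!) = 111

Legendre's formula: v_p(n!) = Σ_{k ≥ 1} ⌊n / p^k⌋. For p = 17, n = 1791, the terms are:
  ⌊1791/17^1⌋ = ⌊1791/17⌋ = 105
  ⌊1791/17^2⌋ = ⌊1791/289⌋ = 6
(the next term ⌊1791/17^3⌋ = 0, terminating the sum). Summing: v_17(1791!) = 105 + 6 = 111.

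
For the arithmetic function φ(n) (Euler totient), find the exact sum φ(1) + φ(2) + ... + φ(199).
Σ_{n ≤ 199} φ(n) = 12152

Compute φ(n) for each 1 ≤ n ≤ 199: φ(1) = 1, φ(2) = 1, φ(3) = 2, φ(4) = 2, φ(5) = 4, φ(6) = 2, φ(7) = 6, φ(8) = 4, φ(9) = 6, φ(10) = 4, φ(11) = 10, φ(12) = 4, φ(13) = 12, φ(14) = 6, φ(15) = 8, φ(16) = 8, φ(17) = 16, φ(18) = 6, φ(19) = 18, φ(20) = 8, φ(21) = 12, φ(22) = 10, φ(23) = 22, φ(24) = 8, φ(25) = 20, φ(26) = 12, φ(27) = 18, φ(28) = 12, φ(29) = 28, φ(30) = 8, φ(31) = 30, φ(32) = 16, φ(33) = 20, φ(34) = 16, φ(35) = 24, φ(36) = 12, φ(37) = 36, φ(38) = 18, φ(39) = 24, φ(40) = 16, φ(41) = 40, φ(42) = 12, φ(43) = 42, φ(44) = 20, φ(45) = 24, φ(46) = 22, φ(47) = 46, φ(48) = 16, φ(49) = 42, φ(50) = 20, φ(51) = 32, φ(52) = 24, φ(53) = 52, φ(54) = 18, φ(55) = 40, φ(56) = 24, φ(57) = 36, φ(58) = 28, φ(59) = 58, φ(60) = 16, φ(61) = 60, φ(62) = 30, φ(63) = 36, φ(64) = 32, φ(65) = 48, φ(66) = 20, φ(67) = 66, φ(68) = 32, φ(69) = 44, φ(70) = 24, φ(71) = 70, φ(72) = 24, φ(73) = 72, φ(74) = 36, φ(75) = 40, φ(76) = 36, φ(77) = 60, φ(78) = 24, φ(79) = 78, φ(80) = 32, φ(81) = 54, φ(82) = 40, φ(83) = 82, φ(84) = 24, φ(85) = 64, φ(86) = 42, φ(87) = 56, φ(88) = 40, φ(89) = 88, φ(90) = 24, φ(91) = 72, φ(92) = 44, φ(93) = 60, φ(94) = 46, φ(95) = 72, φ(96) = 32, φ(97) = 96, φ(98) = 42, φ(99) = 60, φ(100) = 40, φ(101) = 100, φ(102) = 32, φ(103) = 102, φ(104) = 48, φ(105) = 48, φ(106) = 52, φ(107) = 106, φ(108) = 36, φ(109) = 108, φ(110) = 40, φ(111) = 72, φ(112) = 48, φ(113) = 112, φ(114) = 36, φ(115) = 88, φ(116) = 56, φ(117) = 72, φ(118) = 58, φ(119) = 96, φ(120) = 32, φ(121) = 110, φ(122) = 60, φ(123) = 80, φ(124) = 60, φ(125) = 100, φ(126) = 36, φ(127) = 126, φ(128) = 64, φ(129) = 84, φ(130) = 48, φ(131) = 130, φ(132) = 40, φ(133) = 108, φ(134) = 66, φ(135) = 72, φ(136) = 64, φ(137) = 136, φ(138) = 44, φ(139) = 138, φ(140) = 48, φ(141) = 92, φ(142) = 70, φ(143) = 120, φ(144) = 48, φ(145) = 112, φ(146) = 72, φ(147) = 84, φ(148) = 72, φ(149) = 148, φ(150) = 40, φ(151) = 150, φ(152) = 72, φ(153) = 96, φ(154) = 60, φ(155) = 120, φ(156) = 48, φ(157) = 156, φ(158) = 78, φ(159) = 104, φ(160) = 64, φ(161) = 132, φ(162) = 54, φ(163) = 162, φ(164) = 80, φ(165) = 80, φ(166) = 82, φ(167) = 166, φ(168) = 48, φ(169) = 156, φ(170) = 64, φ(171) = 108, φ(172) = 84, φ(173) = 172, φ(174) = 56, φ(175) = 120, φ(176) = 80, φ(177) = 116, φ(178) = 88, φ(179) = 178, φ(180) = 48, φ(181) = 180, φ(182) = 72, φ(183) = 120, φ(184) = 88, φ(185) = 144, φ(186) = 60, φ(187) = 160, φ(188) = 92, φ(189) = 108, φ(190) = 72, φ(191) = 190, φ(192) = 64, φ(193) = 192, φ(194) = 96, φ(195) = 96, φ(196) = 84, φ(197) = 196, φ(198) = 60, φ(199) = 198. Summing all 199 values: 12152. (Average order: Σ_{n ≤ x} φ(n) ~ (3/π²) x². For x = 199, (3/π²)·199² ≈ 12037.26.)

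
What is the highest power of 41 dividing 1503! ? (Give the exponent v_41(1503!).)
v_41(1503!) = 36

Legendre's formula: v_p(n!) = Σ_{k ≥ 1} ⌊n / p^k⌋. For p = 41, n = 1503, the terms are:
  ⌊1503/41^1⌋ = ⌊1503/41⌋ = 36
(the next term ⌊1503/41^2⌋ = 0, terminating the sum). Summing: v_41(1503!) = 36 = 36.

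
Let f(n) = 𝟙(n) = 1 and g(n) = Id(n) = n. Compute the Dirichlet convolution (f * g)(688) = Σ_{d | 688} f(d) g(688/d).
(𝟙 * Id)(688) = 1364

Divisors of 688: [1, 2, 4, 8, 16, 43, 86, 172, 344, 688]. For each d | 688:
  d = 1: 𝟙(1) · Id(688/1) = 1 · 688 = 688
  d = 2: 𝟙(2) · Id(688/2) = 1 · 344 = 344
  d = 4: 𝟙(4) · Id(688/4) = 1 · 172 = 172
  d = 8: 𝟙(8) · Id(688/8) = 1 · 86 = 86
  d = 16: 𝟙(16) · Id(688/16) = 1 · 43 = 43
  d = 43: 𝟙(43) · Id(688/43) = 1 · 16 = 16
  d = 86: 𝟙(86) · Id(688/86) = 1 · 8 = 8
  d = 172: 𝟙(172) · Id(688/172) = 1 · 4 = 4
  d = 344: 𝟙(344) · Id(688/344) = 1 · 2 = 2
  d = 688: 𝟙(688) · Id(688/688) = 1 · 1 = 1
Summing: (𝟙 * Id)(688) = 688 + 344 + 172 + 86 + 43 + 16 + 8 + 4 + 2 + 1 = 1364.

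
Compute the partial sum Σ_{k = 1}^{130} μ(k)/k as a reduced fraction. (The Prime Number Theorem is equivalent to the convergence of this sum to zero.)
Σ μ(k)/k = -2045175533356853827340059964229935649243392971/4014476939333036189094441199026045136645885247730

Values of μ(k) for 1 ≤ k ≤ 130: μ(1) = 1, μ(2) = -1, μ(3) = -1, μ(5) = -1, μ(6) = 1, μ(7) = -1, μ(10) = 1, μ(11) = -1, μ(13) = -1, μ(14) = 1, μ(15) = 1, μ(17) = -1, μ(19) = -1, μ(21) = 1, μ(22) = 1, μ(23) = -1, μ(26) = 1, μ(29) = -1, μ(30) = -1, μ(31) = -1, μ(33) = 1, μ(34) = 1, μ(35) = 1, μ(37) = -1, μ(38) = 1, μ(39) = 1, μ(41) = -1, μ(42) = -1, μ(43) = -1, μ(46) = 1, μ(47) = -1, μ(51) = 1, μ(53) = -1, μ(55) = 1, μ(57) = 1, μ(58) = 1, μ(59) = -1, μ(61) = -1, μ(62) = 1, μ(65) = 1, μ(66) = -1, μ(67) = -1, μ(69) = 1, μ(70) = -1, μ(71) = -1, μ(73) = -1, μ(74) = 1, μ(77) = 1, μ(78) = -1, μ(79) = -1, μ(82) = 1, μ(83) = -1, μ(85) = 1, μ(86) = 1, μ(87) = 1, μ(89) = -1, μ(91) = 1, μ(93) = 1, μ(94) = 1, μ(95) = 1, μ(97) = -1, μ(101) = -1, μ(102) = -1, μ(103) = -1, μ(105) = -1, μ(106) = 1, μ(107) = -1, μ(109) = -1, μ(110) = -1, μ(111) = 1, μ(113) = -1, μ(114) = -1, μ(115) = 1, μ(118) = 1, μ(119) = 1, μ(122) = 1, μ(123) = 1, μ(127) = -1, μ(129) = 1, μ(130) = -1, with μ = 0 on non-squarefree integers. Summing μ(k)/k for k where μ(k) ≠ 0 gives -2045175533356853827340059964229935649243392971/4014476939333036189094441199026045136645885247730 ≈ -0.0005. (PNT ⟺ this sum → 0 as n → ∞.)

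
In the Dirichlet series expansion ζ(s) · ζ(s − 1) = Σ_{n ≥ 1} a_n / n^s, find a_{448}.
σ(448) = 1016

In the product (Σ m^0/m^s)(Σ k / k^s) = Σ (Σ_{d | n} d) / n^s, the coefficient of 1/n^s is σ(n) = Σ_{d | n} d. For n = 448, divisors are [1, 2, 4, 7, 8, 14, 16, 28, 32, 56, 64, 112, 224, 448]; summing: σ(448) = 1016.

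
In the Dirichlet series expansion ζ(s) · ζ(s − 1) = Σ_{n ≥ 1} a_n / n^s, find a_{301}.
σ(301) = 352

In the product (Σ m^0/m^s)(Σ k / k^s) = Σ (Σ_{d | n} d) / n^s, the coefficient of 1/n^s is σ(n) = Σ_{d | n} d. For n = 301, divisors are [1, 7, 43, 301]; summing: σ(301) = 352.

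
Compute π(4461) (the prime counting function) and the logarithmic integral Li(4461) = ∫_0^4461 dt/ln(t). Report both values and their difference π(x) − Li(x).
π(4461) = 606;  Li(4461) ≈ 620.58;  π(x) − Li(x) ≈ -14.58.

Direct count of primes ≤ 4461 gives π(4461) = 606. Numerical evaluation of the logarithmic integral gives Li(4461) ≈ 620.58. The difference π(x) − Li(x) ≈ -14.58 is typically negative for small/moderate x (Li(x) overestimates), though Littlewood's theorem shows this sign changes infinitely often.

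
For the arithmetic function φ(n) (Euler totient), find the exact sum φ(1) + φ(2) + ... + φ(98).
Σ_{n ≤ 98} φ(n) = 2944

Compute φ(n) for each 1 ≤ n ≤ 98: φ(1) = 1, φ(2) = 1, φ(3) = 2, φ(4) = 2, φ(5) = 4, φ(6) = 2, φ(7) = 6, φ(8) = 4, φ(9) = 6, φ(10) = 4, φ(11) = 10, φ(12) = 4, φ(13) = 12, φ(14) = 6, φ(15) = 8, φ(16) = 8, φ(17) = 16, φ(18) = 6, φ(19) = 18, φ(20) = 8, φ(21) = 12, φ(22) = 10, φ(23) = 22, φ(24) = 8, φ(25) = 20, φ(26) = 12, φ(27) = 18, φ(28) = 12, φ(29) = 28, φ(30) = 8, φ(31) = 30, φ(32) = 16, φ(33) = 20, φ(34) = 16, φ(35) = 24, φ(36) = 12, φ(37) = 36, φ(38) = 18, φ(39) = 24, φ(40) = 16, φ(41) = 40, φ(42) = 12, φ(43) = 42, φ(44) = 20, φ(45) = 24, φ(46) = 22, φ(47) = 46, φ(48) = 16, φ(49) = 42, φ(50) = 20, φ(51) = 32, φ(52) = 24, φ(53) = 52, φ(54) = 18, φ(55) = 40, φ(56) = 24, φ(57) = 36, φ(58) = 28, φ(59) = 58, φ(60) = 16, φ(61) = 60, φ(62) = 30, φ(63) = 36, φ(64) = 32, φ(65) = 48, φ(66) = 20, φ(67) = 66, φ(68) = 32, φ(69) = 44, φ(70) = 24, φ(71) = 70, φ(72) = 24, φ(73) = 72, φ(74) = 36, φ(75) = 40, φ(76) = 36, φ(77) = 60, φ(78) = 24, φ(79) = 78, φ(80) = 32, φ(81) = 54, φ(82) = 40, φ(83) = 82, φ(84) = 24, φ(85) = 64, φ(86) = 42, φ(87) = 56, φ(88) = 40, φ(89) = 88, φ(90) = 24, φ(91) = 72, φ(92) = 44, φ(93) = 60, φ(94) = 46, φ(95) = 72, φ(96) = 32, φ(97) = 96, φ(98) = 42. Summing all 98 values: 2944. (Average order: Σ_{n ≤ x} φ(n) ~ (3/π²) x². For x = 98, (3/π²)·98² ≈ 2919.27.)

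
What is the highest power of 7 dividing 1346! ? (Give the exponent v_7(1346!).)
v_7(1346!) = 222

Legendre's formula: v_p(n!) = Σ_{k ≥ 1} ⌊n / p^k⌋. For p = 7, n = 1346, the terms are:
  ⌊1346/7^1⌋ = ⌊1346/7⌋ = 192
  ⌊1346/7^2⌋ = ⌊1346/49⌋ = 27
  ⌊1346/7^3⌋ = ⌊1346/343⌋ = 3
(the next term ⌊1346/7^4⌋ = 0, terminating the sum). Summing: v_7(1346!) = 192 + 27 + 3 = 222.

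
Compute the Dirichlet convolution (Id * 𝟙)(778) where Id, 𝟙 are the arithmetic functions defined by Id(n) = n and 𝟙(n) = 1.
(Id * 𝟙)(778) = 1170

Divisors of 778: [1, 2, 389, 778]. For each d | 778:
  d = 1: Id(1) · 𝟙(778/1) = 1 · 1 = 1
  d = 2: Id(2) · 𝟙(778/2) = 2 · 1 = 2
  d = 389: Id(389) · 𝟙(778/389) = 389 · 1 = 389
  d = 778: Id(778) · 𝟙(778/778) = 778 · 1 = 778
Summing: (Id * 𝟙)(778) = 1 + 2 + 389 + 778 = 1170.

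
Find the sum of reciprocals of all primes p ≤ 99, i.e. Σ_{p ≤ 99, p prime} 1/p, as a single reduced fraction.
Σ 1/p = 4156517583588203716343221884611037839/2305567963945518424753102147331756070

π(99) = 25, so the primes ≤ 99 are [2, 3, 5, 7, 11, 13, 17, 19, 23, 29, 31, 37, 41, 43, 47, 53, 59, 61, 67, 71, 73, 79, 83, 89, 97]. Summing 1/p over these primes: 4156517583588203716343221884611037839/2305567963945518424753102147331756070 ≈ 1.8028. Mertens estimate ln ln(99) + 0.2615 ≈ 1.7865.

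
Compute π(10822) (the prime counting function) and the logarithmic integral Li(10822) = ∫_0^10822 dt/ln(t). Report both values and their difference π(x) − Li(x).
π(10822) = 1315;  Li(10822) ≈ 1335.00;  π(x) − Li(x) ≈ -20.00.

Direct count of primes ≤ 10822 gives π(10822) = 1315. Numerical evaluation of the logarithmic integral gives Li(10822) ≈ 1335.00. The difference π(x) − Li(x) ≈ -20.00 is typically negative for small/moderate x (Li(x) overestimates), though Littlewood's theorem shows this sign changes infinitely often.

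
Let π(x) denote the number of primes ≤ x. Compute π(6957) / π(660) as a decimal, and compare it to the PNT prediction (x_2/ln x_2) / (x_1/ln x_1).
π(6957)/π(660) = 892/120 ≈ 7.4333;  PNT prediction ≈ 7.7348.

π(660) = 120 and π(6957) = 892, so π(6957)/π(660) ≈ 7.4333. The PNT-predicted ratio is (6957/ln(6957)) / (660/ln(660)) ≈ 7.7348. The two agree to within a few percent, as expected.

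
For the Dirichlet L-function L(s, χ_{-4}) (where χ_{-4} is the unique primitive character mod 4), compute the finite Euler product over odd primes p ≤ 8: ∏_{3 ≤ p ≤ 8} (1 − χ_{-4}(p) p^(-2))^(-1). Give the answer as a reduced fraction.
∏ = 147/160

The odd primes p ≤ 8 are [3, 5, 7]. For each, χ(p) = 1 if p ≡ 1 mod 4, χ(p) = −1 if p ≡ 3 mod 4. Taking (1 − χ(p)/p^2)^(-1) = p^2/(p^2 − χ(p)): (1 − (-1)/3^2)^(-1) · (1 − (1)/5^2)^(-1) · (1 − (-1)/7^2)^(-1) = 147/160.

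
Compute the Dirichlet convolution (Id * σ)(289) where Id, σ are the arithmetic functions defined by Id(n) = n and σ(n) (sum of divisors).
(Id * σ)(289) = 902

Divisors of 289: [1, 17, 289]. For each d | 289:
  d = 1: Id(1) · σ(289/1) = 1 · 307 = 307
  d = 17: Id(17) · σ(289/17) = 17 · 18 = 306
  d = 289: Id(289) · σ(289/289) = 289 · 1 = 289
Summing: (Id * σ)(289) = 307 + 306 + 289 = 902.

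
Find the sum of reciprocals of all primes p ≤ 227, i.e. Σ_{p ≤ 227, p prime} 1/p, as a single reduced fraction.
Σ 1/p = 163511827859273678384959815113729742050404828958383078813204061634794561817548326350576887/83311209124804345037562846379881038241134671040860314654617977748077292641632790457335110

π(227) = 49, so the primes ≤ 227 are [2, 3, 5, 7, 11, 13, 17, 19, 23, 29, 31, 37, 41, 43, 47, 53, 59, 61, 67, 71, 73, 79, 83, 89, 97, 101, 103, 107, 109, 113, 127, 131, 137, 139, 149, 151, 157, 163, 167, 173, 179, 181, 191, 193, 197, 199, 211, 223, 227]. Summing 1/p over these primes: 163511827859273678384959815113729742050404828958383078813204061634794561817548326350576887/83311209124804345037562846379881038241134671040860314654617977748077292641632790457335110 ≈ 1.9627. Mertens estimate ln ln(227) + 0.2615 ≈ 1.9525.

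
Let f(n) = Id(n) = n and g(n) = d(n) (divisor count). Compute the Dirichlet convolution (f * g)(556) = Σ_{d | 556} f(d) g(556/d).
(Id * d)(556) = 1551

Divisors of 556: [1, 2, 4, 139, 278, 556]. For each d | 556:
  d = 1: Id(1) · d(556/1) = 1 · 6 = 6
  d = 2: Id(2) · d(556/2) = 2 · 4 = 8
  d = 4: Id(4) · d(556/4) = 4 · 2 = 8
  d = 139: Id(139) · d(556/139) = 139 · 3 = 417
  d = 278: Id(278) · d(556/278) = 278 · 2 = 556
  d = 556: Id(556) · d(556/556) = 556 · 1 = 556
Summing: (Id * d)(556) = 6 + 8 + 8 + 417 + 556 + 556 = 1551.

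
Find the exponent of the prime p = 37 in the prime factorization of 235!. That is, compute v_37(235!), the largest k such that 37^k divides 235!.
v_37(235!) = 6

Legendre's formula: v_p(n!) = Σ_{k ≥ 1} ⌊n / p^k⌋. For p = 37, n = 235, the terms are:
  ⌊235/37^1⌋ = ⌊235/37⌋ = 6
(the next term ⌊235/37^2⌋ = 0, terminating the sum). Summing: v_37(235!) = 6 = 6.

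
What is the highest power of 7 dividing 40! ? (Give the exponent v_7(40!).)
v_7(40!) = 5

Legendre's formula: v_p(n!) = Σ_{k ≥ 1} ⌊n / p^k⌋. For p = 7, n = 40, the terms are:
  ⌊40/7^1⌋ = ⌊40/7⌋ = 5
(the next term ⌊40/7^2⌋ = 0, terminating the sum). Summing: v_7(40!) = 5 = 5.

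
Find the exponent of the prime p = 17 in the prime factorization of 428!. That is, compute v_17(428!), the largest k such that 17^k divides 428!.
v_17(428!) = 26

Legendre's formula: v_p(n!) = Σ_{k ≥ 1} ⌊n / p^k⌋. For p = 17, n = 428, the terms are:
  ⌊428/17^1⌋ = ⌊428/17⌋ = 25
  ⌊428/17^2⌋ = ⌊428/289⌋ = 1
(the next term ⌊428/17^3⌋ = 0, terminating the sum). Summing: v_17(428!) = 25 + 1 = 26.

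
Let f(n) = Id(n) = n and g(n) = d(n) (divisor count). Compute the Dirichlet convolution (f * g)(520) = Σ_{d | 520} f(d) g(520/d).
(Id * d)(520) = 2730

Divisors of 520: [1, 2, 4, 5, 8, 10, 13, 20, 26, 40, 52, 65, 104, 130, 260, 520]. For each d | 520:
  d = 1: Id(1) · d(520/1) = 1 · 16 = 16
  d = 2: Id(2) · d(520/2) = 2 · 12 = 24
  d = 4: Id(4) · d(520/4) = 4 · 8 = 32
  d = 5: Id(5) · d(520/5) = 5 · 8 = 40
  d = 8: Id(8) · d(520/8) = 8 · 4 = 32
  d = 10: Id(10) · d(520/10) = 10 · 6 = 60
  d = 13: Id(13) · d(520/13) = 13 · 8 = 104
  d = 20: Id(20) · d(520/20) = 20 · 4 = 80
  d = 26: Id(26) · d(520/26) = 26 · 6 = 156
  d = 40: Id(40) · d(520/40) = 40 · 2 = 80
  d = 52: Id(52) · d(520/52) = 52 · 4 = 208
  d = 65: Id(65) · d(520/65) = 65 · 4 = 260
  d = 104: Id(104) · d(520/104) = 104 · 2 = 208
  d = 130: Id(130) · d(520/130) = 130 · 3 = 390
  d = 260: Id(260) · d(520/260) = 260 · 2 = 520
  d = 520: Id(520) · d(520/520) = 520 · 1 = 520
Summing: (Id * d)(520) = 16 + 24 + 32 + 40 + 32 + 60 + 104 + 80 + 156 + 80 + 208 + 260 + 208 + 390 + 520 + 520 = 2730.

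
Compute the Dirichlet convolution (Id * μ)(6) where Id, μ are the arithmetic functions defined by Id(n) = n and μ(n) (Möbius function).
(Id * μ)(6) = 2

Divisors of 6: [1, 2, 3, 6]. For each d | 6:
  d = 1: Id(1) · μ(6/1) = 1 · 1 = 1
  d = 2: Id(2) · μ(6/2) = 2 · -1 = -2
  d = 3: Id(3) · μ(6/3) = 3 · -1 = -3
  d = 6: Id(6) · μ(6/6) = 6 · 1 = 6
Summing: (Id * μ)(6) = 1 + -2 + -3 + 6 = 2.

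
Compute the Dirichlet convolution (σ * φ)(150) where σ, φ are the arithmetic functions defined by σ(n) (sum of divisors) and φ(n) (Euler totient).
(σ * φ)(150) = 1800

Divisors of 150: [1, 2, 3, 5, 6, 10, 15, 25, 30, 50, 75, 150]. For each d | 150:
  d = 1: σ(1) · φ(150/1) = 1 · 40 = 40
  d = 2: σ(2) · φ(150/2) = 3 · 40 = 120
  d = 3: σ(3) · φ(150/3) = 4 · 20 = 80
  d = 5: σ(5) · φ(150/5) = 6 · 8 = 48
  d = 6: σ(6) · φ(150/6) = 12 · 20 = 240
  d = 10: σ(10) · φ(150/10) = 18 · 8 = 144
  d = 15: σ(15) · φ(150/15) = 24 · 4 = 96
  d = 25: σ(25) · φ(150/25) = 31 · 2 = 62
  d = 30: σ(30) · φ(150/30) = 72 · 4 = 288
  d = 50: σ(50) · φ(150/50) = 93 · 2 = 186
  d = 75: σ(75) · φ(150/75) = 124 · 1 = 124
  d = 150: σ(150) · φ(150/150) = 372 · 1 = 372
Summing: (σ * φ)(150) = 40 + 120 + 80 + 48 + 240 + 144 + 96 + 62 + 288 + 186 + 124 + 372 = 1800.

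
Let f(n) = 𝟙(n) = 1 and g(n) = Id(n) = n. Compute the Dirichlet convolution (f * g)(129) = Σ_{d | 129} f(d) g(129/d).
(𝟙 * Id)(129) = 176

Divisors of 129: [1, 3, 43, 129]. For each d | 129:
  d = 1: 𝟙(1) · Id(129/1) = 1 · 129 = 129
  d = 3: 𝟙(3) · Id(129/3) = 1 · 43 = 43
  d = 43: 𝟙(43) · Id(129/43) = 1 · 3 = 3
  d = 129: 𝟙(129) · Id(129/129) = 1 · 1 = 1
Summing: (𝟙 * Id)(129) = 129 + 43 + 3 + 1 = 176.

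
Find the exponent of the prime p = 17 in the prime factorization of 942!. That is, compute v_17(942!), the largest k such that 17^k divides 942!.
v_17(942!) = 58

Legendre's formula: v_p(n!) = Σ_{k ≥ 1} ⌊n / p^k⌋. For p = 17, n = 942, the terms are:
  ⌊942/17^1⌋ = ⌊942/17⌋ = 55
  ⌊942/17^2⌋ = ⌊942/289⌋ = 3
(the next term ⌊942/17^3⌋ = 0, terminating the sum). Summing: v_17(942!) = 55 + 3 = 58.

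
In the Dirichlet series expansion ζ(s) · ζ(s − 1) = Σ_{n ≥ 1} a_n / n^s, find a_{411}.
σ(411) = 552

In the product (Σ m^0/m^s)(Σ k / k^s) = Σ (Σ_{d | n} d) / n^s, the coefficient of 1/n^s is σ(n) = Σ_{d | n} d. For n = 411, divisors are [1, 3, 137, 411]; summing: σ(411) = 552.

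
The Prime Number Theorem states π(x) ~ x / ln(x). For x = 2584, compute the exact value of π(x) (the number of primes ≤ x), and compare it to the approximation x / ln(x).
π(2584) = 376;  x/ln(x) ≈ 328.87;  relative error ≈ 12.53%.

Directly count primes up to 2584: π(2584) = 376. The PNT approximation gives 2584/ln(2584) ≈ 2584/7.85709 ≈ 328.87. Relative error (π(x) − x/ln(x)) / π(x) ≈ 12.53%; the approximation is known to undercount slightly (Li(x) is a better estimate).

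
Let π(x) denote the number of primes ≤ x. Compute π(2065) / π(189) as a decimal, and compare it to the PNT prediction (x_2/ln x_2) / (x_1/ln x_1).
π(2065)/π(189) = 311/42 ≈ 7.4048;  PNT prediction ≈ 7.5032.

π(189) = 42 and π(2065) = 311, so π(2065)/π(189) ≈ 7.4048. The PNT-predicted ratio is (2065/ln(2065)) / (189/ln(189)) ≈ 7.5032. The two agree to within a few percent, as expected.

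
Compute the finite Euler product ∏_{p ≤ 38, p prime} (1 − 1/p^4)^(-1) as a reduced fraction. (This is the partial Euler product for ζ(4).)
∏ = 118583889910340935015737417301254569/109564363617893205834674995200000000

The primes p ≤ 38 are [2, 3, 5, 7, 11, 13, 17, 19, 23, 29, 31, 37]. For each prime, (1 − 1/p^4)^(-1) = p^4 / (p^4 − 1). The product is (1 − 1/2^4)^(-1), (1 − 1/3^4)^(-1), (1 − 1/5^4)^(-1), (1 − 1/7^4)^(-1), (1 − 1/11^4)^(-1), (1 − 1/13^4)^(-1), (1 − 1/17^4)^(-1), (1 − 1/19^4)^(-1), (1 − 1/23^4)^(-1), (1 − 1/29^4)^(-1), (1 − 1/31^4)^(-1), (1 − 1/37^4)^(-1) = ∏ p^4 / (p^4 − 1) = 118583889910340935015737417301254569/109564363617893205834674995200000000.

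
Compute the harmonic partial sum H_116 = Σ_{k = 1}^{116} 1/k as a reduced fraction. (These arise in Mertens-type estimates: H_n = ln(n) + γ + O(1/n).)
H_116 = 92723052988307480317436790993517488799788772043569/17379782769567790172972927968296006432665936992320

Direct summation: H_116 = 1 + 1/2 + ... + 1/116. The least common denominator is lcm(1, ..., 116) = 955888052326228459513511038256280353796626534577600; over this denominator the numerator is 955888052326228459513511038256280353796626534577600 + 477944026163114229756755519128140176898313267288800 + 318629350775409486504503679418760117932208844859200 + 238972013081557114878377759564070088449156633644400 + 191177610465245691902702207651256070759325306915520 + 159314675387704743252251839709380058966104422429600 + 136555436046604065644787291179468621970946647796800 + 119486006540778557439188879782035044224578316822200 + 106209783591803162168167893139586705977402948286400 + 95588805232622845951351103825628035379662653457760 + 86898913847838950864864639841480032163329684961600 + 79657337693852371626125919854690029483052211214800 + 73529850178940650731808541404329257984355887275200 + 68277718023302032822393645589734310985473323898400 + 63725870155081897300900735883752023586441768971840 + 59743003270389278719594439891017522112289158411100 + 56228708960366379971383002250369432576272149092800 + 53104891795901581084083946569793352988701474143200 + 50309897490854129448079528329277913357717186030400 + 47794402616311422975675551912814017689831326728880 + 45518478682201355214929097059822873990315549265600 + 43449456923919475432432319920740016081664842480800 + 41560350101140367804935262532881754512896805851200 + 39828668846926185813062959927345014741526105607400 + 38235522093049138380540441530251214151865061383104 + 36764925089470325365904270702164628992177943637600 + 35403261197267720722722631046528901992467649428800 + 34138859011651016411196822794867155492736661949200 + 32961656976766498603914173732975184613676777054400 + 31862935077540948650450367941876011793220884485920 + 30835098462136401919790678653428398509568597889600 + 29871501635194639359797219945508761056144579205550 + 28966304615946316954954879947160010721109894987200 + 28114354480183189985691501125184716288136074546400 + 27311087209320813128957458235893724394189329559360 + 26552445897950790542041973284896676494350737071600 + 25834812225033201608473271304223793345854771204800 + 25154948745427064724039764164638956678858593015200 + 24509950059646883577269513801443085994785295758400 + 23897201308155711487837775956407008844915663364440 + 23314342739664108768622220445275130580405525233600 + 22759239341100677607464548529911436995157774632800 + 22229954705261126965430489261773961716200617083200 + 21724728461959737716216159960370008040832421240400 + 21241956718360632433633578627917341195480589657280 + 20780175050570183902467631266440877256448402925600 + 20338043666515499138585341239495326676523968820800 + 19914334423463092906531479963672507370763052803700 + 19507919435229152234969613025638374567278092542400 + 19117761046524569190270220765125607075932530691552 + 18742902986788793323794334083456477525424049697600 + 18382462544735162682952135351082314496088971818800 + 18035623628796763387047378080307176486728802539200 + 17701630598633860361361315523264450996233824714400 + 17379782769567790172972927968296006432665936992320 + 17069429505825508205598411397433577746368330974600 + 16769965830284709816026509443092637785905728676800 + 16480828488383249301957086866487592306838388527200 + 16201492412308956940906966750106446674519093806400 + 15931467538770474325225183970938005896610442242960 + 15670295939774237041205098987807874652403713681600 + 15417549231068200959895339326714199254784298944800 + 15172826227400451738309699019940957996771849755200 + 14935750817597319679898609972754380528072289602775 + 14705970035788130146361708280865851596871177455040 + 14483152307973158477477439973580005360554947493600 + 14266985855615350141992702063526572444725769172800 + 14057177240091594992845750562592358144068037273200 + 13853450033713455934978420844293918170965601950400 + 13655543604660406564478729117946862197094664779680 + 13463212004594767035401563919102540194318683585600 + 13276222948975395271020986642448338247175368535800 + 13094356881181211774157685455565484298583925131200 + 12917406112516600804236635652111896672927385602400 + 12745174031016379460180147176750404717288353794368 + 12577474372713532362019882082319478339429296507600 + 12414130549691278694980662834497147451904240708800 + 12254975029823441788634756900721542997392647879200 + 12099848763623145057133051117168105744261095374400 + 11948600654077855743918887978203504422457831682220 + 11801087065755906907574210348842967330822549809600 + 11657171369832054384311110222637565290202762616800 + 11516723522002752524259169135617835587911163067200 + 11379619670550338803732274264955718497578887316400 + 11245741792073275994276600450073886515254429818560 + 11114977352630563482715244630886980858100308541600 + 10987218992255499534638057910991728204558925684800 + 10862364230979868858108079980185004020416210620200 + 10740315194676724264196753238834610716816028478400 + 10620978359180316216816789313958670597740294828640 + 10504264311277235818829791629189893997765126753600 + 10390087525285091951233815633220438628224201462800 + 10278366154045467306596892884476132836522865963200 + 10169021833257749569292670619747663338261984410400 + 10061979498170825889615905665855582671543437206080 + 9957167211731546453265739981836253685381526401850 + 9854516003363179994984649878930725296872438500800 + 9753959717614576117484806512819187283639046271200 + 9655434871982105651651626649053336907036631662400 + 9558880523262284595135110382562803537966265345776 + 9464238141843846133797138992636439146501252817600 + 9371451493394396661897167041728238762712024848800 + 9280466527439111257412728526760003434918704219200 + 9191231272367581341476067675541157248044485909400 + 9103695736440271042985819411964574798063109853120 + 9017811814398381693523689040153588243364401269600 + 8933533199310546350593561105198881811183425556800 + 8850815299316930180680657761632225498116912357200 + 8769615158956224399206523286754865631161711326400 + 8689891384783895086486463984148003216332968496160 + 8611604075011067202824423768074597781951590401600 + 8534714752912754102799205698716788873184165487300 + 8459186303771933270031071135011330564571916235200 + 8384982915142354908013254721546318892952864338400 + 8312070020228073560987052506576350902579361170240 + 8240414244191624650978543433243796153419194263600 = 5099767914356911417459023504643461883988382462396295, so H_116 = 5099767914356911417459023504643461883988382462396295/955888052326228459513511038256280353796626534577600; reducing by gcd(5099767914356911417459023504643461883988382462396295, 955888052326228459513511038256280353796626534577600) = 55 gives 92723052988307480317436790993517488799788772043569/17379782769567790172972927968296006432665936992320 ≈ 5.33511. (The PNT-adjacent estimate ln(116) + γ ≈ 5.33081 matches within O(1/n).)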